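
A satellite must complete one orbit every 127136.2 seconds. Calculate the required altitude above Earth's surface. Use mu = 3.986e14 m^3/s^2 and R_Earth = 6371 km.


T = 127136.2 s
r = (mu*T^2/(4*pi^2))^(1/3) = (3.986e14 * 127136.2^2 / (4*pi^2))^(1/3)
r = 5.4647715e+07 m = 54647.7145 km
alt = r - R_E = 54647.7145 - 6371 = 48276.7145 km

48276.7145 km


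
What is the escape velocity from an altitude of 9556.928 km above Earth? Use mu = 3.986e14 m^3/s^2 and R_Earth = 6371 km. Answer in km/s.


r = 6371.0 + 9556.928 = 15927.9280 km = 1.5927928e+07 m
v_esc = sqrt(2*mu/r) = sqrt(2*3.986e14 / 1.5927928e+07)
v_esc = 7074.6344 m/s = 7.0746 km/s

7.0746 km/s


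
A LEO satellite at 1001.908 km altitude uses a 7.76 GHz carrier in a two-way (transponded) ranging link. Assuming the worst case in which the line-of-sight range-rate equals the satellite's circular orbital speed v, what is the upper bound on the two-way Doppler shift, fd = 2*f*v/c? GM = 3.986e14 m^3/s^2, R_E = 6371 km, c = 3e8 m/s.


r = 7.372908e+06 m
v = sqrt(mu/r) = 7352.7405 m/s (worst-case radial velocity)
f = 7.76 GHz = 7.76e+09 Hz
fd = 2*f*v/c = 2*7.76e+09*7352.7405/3.0e+08
fd = 380381.7762 Hz

380381.7762 Hz


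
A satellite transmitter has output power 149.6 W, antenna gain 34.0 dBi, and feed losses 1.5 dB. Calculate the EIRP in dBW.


Pt = 149.6 W = 21.7493 dBW
EIRP = Pt_dBW + Gt - losses = 21.7493 + 34.0 - 1.5 = 54.2493 dBW

54.2493 dBW


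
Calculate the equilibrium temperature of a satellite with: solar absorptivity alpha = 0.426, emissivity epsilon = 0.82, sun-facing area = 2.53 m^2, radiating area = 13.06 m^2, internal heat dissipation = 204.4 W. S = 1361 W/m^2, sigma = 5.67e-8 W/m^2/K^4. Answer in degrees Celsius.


Numerator = alpha*S*A_sun + Q_int = 0.426*1361*2.53 + 204.4 = 1671.2586 W
Denominator = eps*sigma*A_rad = 0.82*5.67e-8*13.06 = 6.0721164e-07 W/K^4
T^4 = 2.7523494e+09 K^4
T = 229.0477 K = -44.1023 C

-44.1023 degrees Celsius


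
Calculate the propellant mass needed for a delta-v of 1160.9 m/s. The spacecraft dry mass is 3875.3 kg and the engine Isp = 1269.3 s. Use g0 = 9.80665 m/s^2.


ve = Isp * g0 = 1269.3 * 9.80665 = 12447.580845 m/s
mass ratio = exp(dv/ve) = exp(1160.9/12447.580845) = 1.09775052
m_prop = m_dry * (mr - 1) = 3875.3 * (1.09775052 - 1)
m_prop = 378.8126 kg

378.8126 kg


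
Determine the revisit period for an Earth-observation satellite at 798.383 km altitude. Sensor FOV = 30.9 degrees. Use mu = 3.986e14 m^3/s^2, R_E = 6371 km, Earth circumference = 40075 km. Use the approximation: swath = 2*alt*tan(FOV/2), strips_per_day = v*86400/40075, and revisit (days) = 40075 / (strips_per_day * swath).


swath = 2*798.383*tan(0.2696534) = 441.3222 km
v = sqrt(mu/r) = 7456.3753 m/s = 7.4564 km/s
strips/day = v*86400/40075 = 7.4564*86400/40075 = 16.0756
coverage/day = strips * swath = 16.0756 * 441.3222 = 7094.5311 km
revisit = 40075 / 7094.5311 = 5.6487 days

5.6487 days


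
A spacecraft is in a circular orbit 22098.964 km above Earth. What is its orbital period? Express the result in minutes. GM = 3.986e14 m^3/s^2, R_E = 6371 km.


r = 28469.9640 km = 2.8469964e+07 m
T = 2*pi*sqrt(r^3/mu) = 2*pi*sqrt(2.3076012e+22 / 3.986e14)
T = 47807.0117 s = 796.7835 min

796.7835 minutes


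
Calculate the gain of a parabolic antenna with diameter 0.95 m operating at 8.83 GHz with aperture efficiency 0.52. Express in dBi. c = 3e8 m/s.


lambda = c/f = 3e8 / 8.83e+09 = 0.03397508 m
G = eta*(pi*D/lambda)^2 = 0.52*(pi*0.95/0.03397508)^2
G = 4012.6308 (linear)
G = 10*log10(4012.6308) = 36.0343 dBi

36.0343 dBi


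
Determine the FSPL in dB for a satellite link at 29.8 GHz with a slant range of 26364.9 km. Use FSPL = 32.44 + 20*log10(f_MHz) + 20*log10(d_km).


f = 29.8 GHz = 29800.0000 MHz
d = 26364.9 km
FSPL = 32.44 + 20*log10(29800.0000) + 20*log10(26364.9)
FSPL = 32.44 + 89.4843 + 88.4205
FSPL = 210.3448 dB

210.3448 dB


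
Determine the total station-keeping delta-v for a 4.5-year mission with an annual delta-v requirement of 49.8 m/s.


dV = rate * years = 49.8 * 4.5
dV = 224.1000 m/s

224.1000 m/s


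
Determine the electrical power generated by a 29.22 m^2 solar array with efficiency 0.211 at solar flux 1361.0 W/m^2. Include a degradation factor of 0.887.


P = area * eta * S * degradation
P = 29.22 * 0.211 * 1361.0 * 0.887
P = 7442.9382 W

7442.9382 W


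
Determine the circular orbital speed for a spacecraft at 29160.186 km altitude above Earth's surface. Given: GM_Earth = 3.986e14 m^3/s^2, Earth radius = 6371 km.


r = R_E + alt = 6371.0 + 29160.186 = 35531.1860 km = 3.5531186e+07 m
v = sqrt(mu/r) = sqrt(3.986e14 / 3.5531186e+07) = 3349.3752 m/s = 3.3494 km/s

3.3494 km/s


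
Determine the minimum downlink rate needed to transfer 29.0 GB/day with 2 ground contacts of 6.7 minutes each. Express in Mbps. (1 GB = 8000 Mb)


total contact time = 2 * 6.7 * 60 = 804.0000 s
data = 29.0 GB = 232000.0000 Mb
rate = 232000.0000 / 804.0000 = 288.5572 Mbps

288.5572 Mbps


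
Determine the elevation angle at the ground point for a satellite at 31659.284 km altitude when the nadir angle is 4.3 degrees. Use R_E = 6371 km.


r = R_E + alt = 38030.2840 km
Law of sines in the satellite / Earth-center / ground-point triangle:
  sin(nadir)/R_E = sin(90 + el)/r  =>  cos(el) = (r/R_E)*sin(nadir)
cos(el) = (38030.2840 / 6371.0000) * sin(4.3 deg) = 0.447569
el = arccos(0.447569) = 63.4122 deg
(Earth-central angle = 90 - nadir - el = 22.2878 deg)

63.4122 degrees


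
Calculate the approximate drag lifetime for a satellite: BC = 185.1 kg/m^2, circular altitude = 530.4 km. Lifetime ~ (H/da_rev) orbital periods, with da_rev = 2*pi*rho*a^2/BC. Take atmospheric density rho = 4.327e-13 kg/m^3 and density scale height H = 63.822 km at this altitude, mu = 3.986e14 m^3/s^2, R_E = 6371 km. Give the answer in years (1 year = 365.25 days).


a = R_E + alt = 6901.4000 km = 6.9014e+06 m
da_rev = 2*pi*rho*a^2/BC = 2*pi*4.327e-13*(6.9014e+06)^2/185.1 = 0.699575745 m per revolution
N = H/da_rev = 63822.0000 m / 0.699575745 m = 91229.5780 revolutions
P = 2*pi*sqrt(a^3/mu) = 5705.8063 s
lifetime = N*P = 91229.5780 * 5705.8063 = 5.205383e+08 s = 6024.7488 days
years = 6024.7488 / 365.25 = 16.4949 years

16.4949 years


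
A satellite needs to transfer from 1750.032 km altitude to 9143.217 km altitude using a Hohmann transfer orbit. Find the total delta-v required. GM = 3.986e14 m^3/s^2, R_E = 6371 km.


r1 = 8121.0320 km = 8.121032e+06 m
r2 = 15514.2170 km = 1.5514217e+07 m
dv1 = sqrt(mu/r1)*(sqrt(2*r2/(r1+r2)) - 1) = 1021.2921 m/s
dv2 = sqrt(mu/r2)*(1 - sqrt(2*r1/(r1+r2))) = 866.8975 m/s
total dv = |dv1| + |dv2| = 1021.2921 + 866.8975 = 1888.1896 m/s = 1.8882 km/s

1.8882 km/s


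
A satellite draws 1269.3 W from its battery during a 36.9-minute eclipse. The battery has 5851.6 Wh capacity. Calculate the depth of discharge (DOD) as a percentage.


E_used = P * t / 60 = 1269.3 * 36.9 / 60 = 780.6195 Wh
DOD = E_used / E_total * 100 = 780.6195 / 5851.6 * 100
DOD = 13.3403 %

13.3403 %


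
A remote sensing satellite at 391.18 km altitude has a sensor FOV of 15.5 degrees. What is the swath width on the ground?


FOV = 15.5 deg = 0.270526 rad
swath = 2 * alt * tan(FOV/2) = 2 * 391.18 * tan(0.135263)
swath = 2 * 391.18 * 0.136094
swath = 106.4745 km

106.4745 km


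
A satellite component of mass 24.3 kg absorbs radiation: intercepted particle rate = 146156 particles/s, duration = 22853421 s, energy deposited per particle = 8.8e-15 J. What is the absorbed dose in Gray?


Total energy deposited = rate * time * E_per
  = 146156 * 22853421 * 8.8e-15 = 0.02939345 J
Dose = E_total / mass = 0.02939345 / 24.3
Dose = 0.001209607 Gy

0.0012 Gy


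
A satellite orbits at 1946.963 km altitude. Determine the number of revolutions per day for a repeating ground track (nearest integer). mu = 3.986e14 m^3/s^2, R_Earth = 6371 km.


r = 8.317963e+06 m
T = 2*pi*sqrt(r^3/mu) = 7549.8217 s = 125.8304 min
revs/day = 1440 / 125.8304 = 11.4440
Rounded: 11 revolutions per day

11 revolutions per day


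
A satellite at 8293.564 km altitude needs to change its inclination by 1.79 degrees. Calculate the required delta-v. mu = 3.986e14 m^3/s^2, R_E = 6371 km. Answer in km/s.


r = 14664.5640 km = 1.4664564e+07 m
V = sqrt(mu/r) = 5213.5563 m/s
di = 1.79 deg = 0.03124139 rad
dV = 2*V*sin(di/2) = 2*5213.5563*sin(0.0156207)
dV = 162.8721 m/s = 0.1628721 km/s

0.1629 km/s


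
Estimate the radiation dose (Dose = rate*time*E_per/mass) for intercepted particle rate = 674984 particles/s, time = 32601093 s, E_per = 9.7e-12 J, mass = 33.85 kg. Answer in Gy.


Total energy deposited = rate * time * E_per
  = 674984 * 32601093 * 9.7e-12 = 213.4506 J
Dose = E_total / mass = 213.4506 / 33.85
Dose = 6.3058 Gy

6.3058 Gy


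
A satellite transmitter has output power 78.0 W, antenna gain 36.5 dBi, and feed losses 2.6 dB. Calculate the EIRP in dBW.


Pt = 78.0 W = 18.9209 dBW
EIRP = Pt_dBW + Gt - losses = 18.9209 + 36.5 - 2.6 = 52.8209 dBW

52.8209 dBW


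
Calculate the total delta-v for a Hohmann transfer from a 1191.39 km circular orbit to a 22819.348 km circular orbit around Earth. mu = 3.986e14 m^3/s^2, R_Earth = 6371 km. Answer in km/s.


r1 = 7562.3900 km = 7.56239e+06 m
r2 = 29190.3480 km = 2.9190348e+07 m
dv1 = sqrt(mu/r1)*(sqrt(2*r2/(r1+r2)) - 1) = 1890.1227 m/s
dv2 = sqrt(mu/r2)*(1 - sqrt(2*r1/(r1+r2))) = 1324.7464 m/s
total dv = |dv1| + |dv2| = 1890.1227 + 1324.7464 = 3214.8692 m/s = 3.2149 km/s

3.2149 km/s


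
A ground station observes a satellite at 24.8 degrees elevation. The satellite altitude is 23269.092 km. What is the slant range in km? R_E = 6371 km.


h = 23269.092 km, el = 24.8 deg
d = -R_E*sin(el) + sqrt((R_E*sin(el))^2 + 2*R_E*h + h^2)
d = -6371.0000*sin(0.4328417) + sqrt((6371.0000*0.4194521)^2 + 2*6371.0000*23269.092 + 23269.092^2)
d = 26398.0467 km

26398.0467 km


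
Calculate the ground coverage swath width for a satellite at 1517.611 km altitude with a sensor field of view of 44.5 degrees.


FOV = 44.5 deg = 0.7766715 rad
swath = 2 * alt * tan(FOV/2) = 2 * 1517.611 * tan(0.3883358)
swath = 2 * 1517.611 * 0.4091108
swath = 1241.7421 km

1241.7421 km


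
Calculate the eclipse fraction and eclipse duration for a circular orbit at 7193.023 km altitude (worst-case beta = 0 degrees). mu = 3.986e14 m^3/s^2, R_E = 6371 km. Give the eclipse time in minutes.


r = 13564.0230 km
T = 262.0250 min
Eclipse fraction = arcsin(R_E/r)/pi = arcsin(6371.0000/13564.0230)/pi
= arcsin(0.4696984)/pi = 0.1556373
Eclipse duration = 0.1556373 * 262.0250 = 40.7809 min

40.7809 minutes


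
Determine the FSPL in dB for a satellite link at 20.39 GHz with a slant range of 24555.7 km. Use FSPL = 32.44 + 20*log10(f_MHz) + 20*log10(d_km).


f = 20.39 GHz = 20390.0000 MHz
d = 24555.7 km
FSPL = 32.44 + 20*log10(20390.0000) + 20*log10(24555.7)
FSPL = 32.44 + 86.1883 + 87.8030
FSPL = 206.4314 dB

206.4314 dB


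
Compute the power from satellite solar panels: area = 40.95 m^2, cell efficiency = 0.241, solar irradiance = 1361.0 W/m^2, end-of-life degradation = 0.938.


P = area * eta * S * degradation
P = 40.95 * 0.241 * 1361.0 * 0.938
P = 12598.8792 W

12598.8792 W


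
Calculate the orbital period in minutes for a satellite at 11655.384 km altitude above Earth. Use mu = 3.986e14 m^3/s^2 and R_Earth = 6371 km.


r = 18026.3840 km = 1.8026384e+07 m
T = 2*pi*sqrt(r^3/mu) = 2*pi*sqrt(5.8576829e+21 / 3.986e14)
T = 24086.5250 s = 401.4421 min

401.4421 minutes


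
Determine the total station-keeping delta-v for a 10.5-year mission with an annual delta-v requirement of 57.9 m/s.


dV = rate * years = 57.9 * 10.5
dV = 607.9500 m/s

607.9500 m/s


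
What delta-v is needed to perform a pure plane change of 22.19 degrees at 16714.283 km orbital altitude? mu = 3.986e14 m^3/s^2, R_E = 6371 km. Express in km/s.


r = 23085.2830 km = 2.3085283e+07 m
V = sqrt(mu/r) = 4155.2872 m/s
di = 22.19 deg = 0.3872886 rad
dV = 2*V*sin(di/2) = 2*4155.2872*sin(0.1936443)
dV = 1599.2565 m/s = 1.5993 km/s

1.5993 km/s


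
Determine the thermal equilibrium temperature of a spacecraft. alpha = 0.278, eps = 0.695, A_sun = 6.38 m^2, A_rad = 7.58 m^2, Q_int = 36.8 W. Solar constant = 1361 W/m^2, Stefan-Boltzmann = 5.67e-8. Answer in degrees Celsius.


Numerator = alpha*S*A_sun + Q_int = 0.278*1361*6.38 + 36.8 = 2450.7240 W
Denominator = eps*sigma*A_rad = 0.695*5.67e-8*7.58 = 2.9870127e-07 W/K^4
T^4 = 8.2045987e+09 K^4
T = 300.9639 K = 27.8139 C

27.8139 degrees Celsius


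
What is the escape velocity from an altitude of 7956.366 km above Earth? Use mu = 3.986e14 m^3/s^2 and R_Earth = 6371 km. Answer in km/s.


r = 6371.0 + 7956.366 = 14327.3660 km = 1.4327366e+07 m
v_esc = sqrt(2*mu/r) = sqrt(2*3.986e14 / 1.4327366e+07)
v_esc = 7459.3411 m/s = 7.4593 km/s

7.4593 km/s


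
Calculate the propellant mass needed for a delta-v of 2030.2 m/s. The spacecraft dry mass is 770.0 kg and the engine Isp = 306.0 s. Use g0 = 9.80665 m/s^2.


ve = Isp * g0 = 306.0 * 9.80665 = 3000.834900 m/s
mass ratio = exp(dv/ve) = exp(2030.2/3000.834900) = 1.96706985
m_prop = m_dry * (mr - 1) = 770.0 * (1.96706985 - 1)
m_prop = 744.6438 kg

744.6438 kg


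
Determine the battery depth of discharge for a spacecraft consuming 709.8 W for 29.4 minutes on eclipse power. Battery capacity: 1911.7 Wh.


E_used = P * t / 60 = 709.8 * 29.4 / 60 = 347.8020 Wh
DOD = E_used / E_total * 100 = 347.8020 / 1911.7 * 100
DOD = 18.1933 %

18.1933 %


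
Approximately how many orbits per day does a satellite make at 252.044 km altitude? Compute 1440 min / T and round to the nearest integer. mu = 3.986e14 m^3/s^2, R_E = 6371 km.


r = 6.623044e+06 m
T = 2*pi*sqrt(r^3/mu) = 5364.1101 s = 89.4018 min
revs/day = 1440 / 89.4018 = 16.1071
Rounded: 16 revolutions per day

16 revolutions per day


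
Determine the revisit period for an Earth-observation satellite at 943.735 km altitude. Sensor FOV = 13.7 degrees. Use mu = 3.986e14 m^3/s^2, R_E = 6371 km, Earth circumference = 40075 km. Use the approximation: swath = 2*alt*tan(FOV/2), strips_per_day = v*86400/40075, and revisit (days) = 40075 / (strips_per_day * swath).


swath = 2*943.735*tan(0.1195551) = 226.7379 km
v = sqrt(mu/r) = 7381.9202 m/s = 7.3819 km/s
strips/day = v*86400/40075 = 7.3819*86400/40075 = 15.9151
coverage/day = strips * swath = 15.9151 * 226.7379 = 3608.5578 km
revisit = 40075 / 3608.5578 = 11.1055 days

11.1055 days


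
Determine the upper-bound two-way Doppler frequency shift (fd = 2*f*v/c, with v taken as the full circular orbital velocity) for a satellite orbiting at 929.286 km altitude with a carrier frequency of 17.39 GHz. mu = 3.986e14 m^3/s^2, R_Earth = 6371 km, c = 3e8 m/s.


r = 7.300286e+06 m
v = sqrt(mu/r) = 7389.2219 m/s (worst-case radial velocity)
f = 17.39 GHz = 1.739e+10 Hz
fd = 2*f*v/c = 2*1.739e+10*7389.2219/3.0e+08
fd = 856657.1279 Hz

856657.1279 Hz


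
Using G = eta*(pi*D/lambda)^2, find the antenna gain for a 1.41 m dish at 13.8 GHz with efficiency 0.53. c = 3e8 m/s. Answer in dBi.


lambda = c/f = 3e8 / 1.38e+10 = 0.02173913 m
G = eta*(pi*D/lambda)^2 = 0.53*(pi*1.41/0.02173913)^2
G = 22005.4120 (linear)
G = 10*log10(22005.4120) = 43.4253 dBi

43.4253 dBi


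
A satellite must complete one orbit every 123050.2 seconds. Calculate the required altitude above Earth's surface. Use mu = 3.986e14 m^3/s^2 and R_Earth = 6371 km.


T = 123050.2 s
r = (mu*T^2/(4*pi^2))^(1/3) = (3.986e14 * 123050.2^2 / (4*pi^2))^(1/3)
r = 5.3470478e+07 m = 53470.4782 km
alt = r - R_E = 53470.4782 - 6371 = 47099.4782 km

47099.4782 km


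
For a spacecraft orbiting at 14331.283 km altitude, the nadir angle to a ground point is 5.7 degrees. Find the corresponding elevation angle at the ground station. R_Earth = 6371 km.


r = R_E + alt = 20702.2830 km
Law of sines in the satellite / Earth-center / ground-point triangle:
  sin(nadir)/R_E = sin(90 + el)/r  =>  cos(el) = (r/R_E)*sin(nadir)
cos(el) = (20702.2830 / 6371.0000) * sin(5.7 deg) = 0.3227351
el = arccos(0.3227351) = 71.1716 deg
(Earth-central angle = 90 - nadir - el = 13.1284 deg)

71.1716 degrees


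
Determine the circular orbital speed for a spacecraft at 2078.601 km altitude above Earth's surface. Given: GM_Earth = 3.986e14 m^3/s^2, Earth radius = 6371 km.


r = R_E + alt = 6371.0 + 2078.601 = 8449.6010 km = 8.449601e+06 m
v = sqrt(mu/r) = sqrt(3.986e14 / 8.449601e+06) = 6868.3204 m/s = 6.8683 km/s

6.8683 km/s


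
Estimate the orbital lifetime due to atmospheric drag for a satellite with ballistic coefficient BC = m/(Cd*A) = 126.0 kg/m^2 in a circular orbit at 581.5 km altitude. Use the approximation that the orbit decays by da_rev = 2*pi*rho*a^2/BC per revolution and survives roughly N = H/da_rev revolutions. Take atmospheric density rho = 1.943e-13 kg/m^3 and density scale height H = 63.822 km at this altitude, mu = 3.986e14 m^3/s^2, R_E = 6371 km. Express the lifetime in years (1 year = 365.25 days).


a = R_E + alt = 6952.5000 km = 6.9525e+06 m
da_rev = 2*pi*rho*a^2/BC = 2*pi*1.943e-13*(6.9525e+06)^2/126.0 = 0.468343092 m per revolution
N = H/da_rev = 63822.0000 m / 0.468343092 m = 136271.8936 revolutions
P = 2*pi*sqrt(a^3/mu) = 5769.2946 s
lifetime = N*P = 136271.8936 * 5769.2946 = 7.861927e+08 s = 9099.4526 days
years = 9099.4526 / 365.25 = 24.9129 years

24.9129 years


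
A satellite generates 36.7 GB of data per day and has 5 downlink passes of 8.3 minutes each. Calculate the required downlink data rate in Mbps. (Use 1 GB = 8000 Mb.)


total contact time = 5 * 8.3 * 60 = 2490.0000 s
data = 36.7 GB = 293600.0000 Mb
rate = 293600.0000 / 2490.0000 = 117.9116 Mbps

117.9116 Mbps


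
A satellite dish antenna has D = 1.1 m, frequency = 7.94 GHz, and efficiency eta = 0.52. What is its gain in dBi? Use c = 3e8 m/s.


lambda = c/f = 3e8 / 7.94e+09 = 0.03778338 m
G = eta*(pi*D/lambda)^2 = 0.52*(pi*1.1/0.03778338)^2
G = 4349.9769 (linear)
G = 10*log10(4349.9769) = 36.3849 dBi

36.3849 dBi


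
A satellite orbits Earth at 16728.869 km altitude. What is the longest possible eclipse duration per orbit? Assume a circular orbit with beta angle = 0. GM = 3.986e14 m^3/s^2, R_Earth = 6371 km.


r = 23099.8690 km
T = 582.3368 min
Eclipse fraction = arcsin(R_E/r)/pi = arcsin(6371.0000/23099.8690)/pi
= arcsin(0.2758024)/pi = 0.08894355
Eclipse duration = 0.08894355 * 582.3368 = 51.7951 min

51.7951 minutes


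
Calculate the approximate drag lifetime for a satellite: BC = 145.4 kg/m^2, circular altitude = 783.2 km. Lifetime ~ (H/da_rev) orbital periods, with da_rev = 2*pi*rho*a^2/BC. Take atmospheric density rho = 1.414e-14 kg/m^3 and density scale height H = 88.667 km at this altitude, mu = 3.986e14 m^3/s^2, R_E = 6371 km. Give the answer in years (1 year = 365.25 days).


a = R_E + alt = 7154.2000 km = 7.1542e+06 m
da_rev = 2*pi*rho*a^2/BC = 2*pi*1.414e-14*(7.1542e+06)^2/145.4 = 0.0312742588 m per revolution
N = H/da_rev = 88667.0000 m / 0.0312742588 m = 2.8351431e+06 revolutions
P = 2*pi*sqrt(a^3/mu) = 6022.1676 s
lifetime = N*P = 2.8351431e+06 * 6022.1676 = 1.7073707e+10 s = 197612.3503 days
years = 197612.3503 / 365.25 = 541.0331 years

541.0331 years


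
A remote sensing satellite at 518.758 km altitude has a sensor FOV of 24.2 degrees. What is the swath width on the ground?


FOV = 24.2 deg = 0.4223697 rad
swath = 2 * alt * tan(FOV/2) = 2 * 518.758 * tan(0.2111848)
swath = 2 * 518.758 * 0.2143814
swath = 222.4242 km

222.4242 km


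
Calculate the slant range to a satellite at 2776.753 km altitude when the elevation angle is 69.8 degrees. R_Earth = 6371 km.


h = 2776.753 km, el = 69.8 deg
d = -R_E*sin(el) + sqrt((R_E*sin(el))^2 + 2*R_E*h + h^2)
d = -6371.0000*sin(1.2182) + sqrt((6371.0000*0.938493)^2 + 2*6371.0000*2776.753 + 2776.753^2)
d = 2900.1542 km

2900.1542 km


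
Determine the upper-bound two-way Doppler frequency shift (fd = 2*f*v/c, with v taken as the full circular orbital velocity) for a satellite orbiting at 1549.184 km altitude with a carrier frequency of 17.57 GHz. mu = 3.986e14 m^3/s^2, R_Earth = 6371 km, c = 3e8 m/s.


r = 7.920184e+06 m
v = sqrt(mu/r) = 7094.1605 m/s (worst-case radial velocity)
f = 17.57 GHz = 1.757e+10 Hz
fd = 2*f*v/c = 2*1.757e+10*7094.1605/3.0e+08
fd = 830962.6700 Hz

830962.6700 Hz


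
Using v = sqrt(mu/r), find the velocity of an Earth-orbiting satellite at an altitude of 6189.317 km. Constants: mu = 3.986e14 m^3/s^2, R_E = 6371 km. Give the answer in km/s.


r = R_E + alt = 6371.0 + 6189.317 = 12560.3170 km = 1.2560317e+07 m
v = sqrt(mu/r) = sqrt(3.986e14 / 1.2560317e+07) = 5633.3709 m/s = 5.6334 km/s

5.6334 km/s


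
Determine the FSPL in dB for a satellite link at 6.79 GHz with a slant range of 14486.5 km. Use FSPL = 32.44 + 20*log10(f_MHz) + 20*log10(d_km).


f = 6.79 GHz = 6790.0000 MHz
d = 14486.5 km
FSPL = 32.44 + 20*log10(6790.0000) + 20*log10(14486.5)
FSPL = 32.44 + 76.6374 + 83.2193
FSPL = 192.2967 dB

192.2967 dB


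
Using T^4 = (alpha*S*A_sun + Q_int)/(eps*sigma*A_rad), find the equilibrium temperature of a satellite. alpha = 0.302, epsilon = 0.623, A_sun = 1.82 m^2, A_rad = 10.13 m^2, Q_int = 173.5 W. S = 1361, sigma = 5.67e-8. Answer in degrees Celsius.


Numerator = alpha*S*A_sun + Q_int = 0.302*1361*1.82 + 173.5 = 921.5600 W
Denominator = eps*sigma*A_rad = 0.623*5.67e-8*10.13 = 3.5783313e-07 W/K^4
T^4 = 2.5753905e+09 K^4
T = 225.2738 K = -47.8762 C

-47.8762 degrees Celsius


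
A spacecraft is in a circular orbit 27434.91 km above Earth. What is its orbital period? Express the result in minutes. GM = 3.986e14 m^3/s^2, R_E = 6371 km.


r = 33805.9100 km = 3.380591e+07 m
T = 2*pi*sqrt(r^3/mu) = 2*pi*sqrt(3.8634731e+22 / 3.986e14)
T = 61858.6115 s = 1030.9769 min

1030.9769 minutes


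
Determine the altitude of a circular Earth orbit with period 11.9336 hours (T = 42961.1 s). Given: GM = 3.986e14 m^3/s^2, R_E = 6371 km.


T = 42961.1 s
r = (mu*T^2/(4*pi^2))^(1/3) = (3.986e14 * 42961.1^2 / (4*pi^2))^(1/3)
r = 2.6512018e+07 m = 26512.0177 km
alt = r - R_E = 26512.0177 - 6371 = 20141.0177 km

20141.0177 km


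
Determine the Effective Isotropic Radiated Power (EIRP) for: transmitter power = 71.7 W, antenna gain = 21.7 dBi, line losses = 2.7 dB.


Pt = 71.7 W = 18.5552 dBW
EIRP = Pt_dBW + Gt - losses = 18.5552 + 21.7 - 2.7 = 37.5552 dBW

37.5552 dBW


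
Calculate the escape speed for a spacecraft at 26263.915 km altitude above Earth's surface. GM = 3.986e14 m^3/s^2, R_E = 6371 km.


r = 6371.0 + 26263.915 = 32634.9150 km = 3.2634915e+07 m
v_esc = sqrt(2*mu/r) = sqrt(2*3.986e14 / 3.2634915e+07)
v_esc = 4942.4513 m/s = 4.9425 km/s

4.9425 km/s


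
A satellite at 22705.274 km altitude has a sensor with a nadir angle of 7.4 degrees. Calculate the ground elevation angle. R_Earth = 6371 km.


r = R_E + alt = 29076.2740 km
Law of sines in the satellite / Earth-center / ground-point triangle:
  sin(nadir)/R_E = sin(90 + el)/r  =>  cos(el) = (r/R_E)*sin(nadir)
cos(el) = (29076.2740 / 6371.0000) * sin(7.4 deg) = 0.5878035
el = arccos(0.5878035) = 53.9987 deg
(Earth-central angle = 90 - nadir - el = 28.6013 deg)

53.9987 degrees


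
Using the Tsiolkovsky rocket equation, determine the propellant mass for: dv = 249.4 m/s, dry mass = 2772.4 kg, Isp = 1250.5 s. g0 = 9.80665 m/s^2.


ve = Isp * g0 = 1250.5 * 9.80665 = 12263.215825 m/s
mass ratio = exp(dv/ve) = exp(249.4/12263.215825) = 1.02054545
m_prop = m_dry * (mr - 1) = 2772.4 * (1.02054545 - 1)
m_prop = 56.9602 kg

56.9602 kg


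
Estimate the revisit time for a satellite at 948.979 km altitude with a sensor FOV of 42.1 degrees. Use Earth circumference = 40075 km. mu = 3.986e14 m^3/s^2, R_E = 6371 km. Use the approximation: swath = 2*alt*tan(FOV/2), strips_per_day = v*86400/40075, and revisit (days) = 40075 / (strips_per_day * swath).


swath = 2*948.979*tan(0.3673918) = 730.4588 km
v = sqrt(mu/r) = 7379.2756 m/s = 7.3793 km/s
strips/day = v*86400/40075 = 7.3793*86400/40075 = 15.9094
coverage/day = strips * swath = 15.9094 * 730.4588 = 11621.1648 km
revisit = 40075 / 11621.1648 = 3.4484 days

3.4484 days


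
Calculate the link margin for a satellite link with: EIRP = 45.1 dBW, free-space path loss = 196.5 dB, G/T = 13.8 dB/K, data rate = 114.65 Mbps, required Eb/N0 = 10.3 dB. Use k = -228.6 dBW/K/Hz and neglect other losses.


C/N0 = EIRP - FSPL + G/T - k = 45.1 - 196.5 + 13.8 - (-228.6)
C/N0 = 91.0000 dB-Hz
R_b = 114.65 Mbps = 1.1465e+08 bps -> 10*log10(R_b) = 80.5937 dB-Hz
Eb/N0 = C/N0 - 10*log10(R_b) = 91.0000 - 80.5937 = 10.4063 dB
Margin = Eb/N0 - Eb/N0_req = 10.4063 - 10.3 = 0.1062594 dB (link closes)

0.1063 dB


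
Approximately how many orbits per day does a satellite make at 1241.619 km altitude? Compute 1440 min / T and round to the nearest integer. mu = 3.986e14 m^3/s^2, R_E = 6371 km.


r = 7.612619e+06 m
T = 2*pi*sqrt(r^3/mu) = 6610.1660 s = 110.1694 min
revs/day = 1440 / 110.1694 = 13.0708
Rounded: 13 revolutions per day

13 revolutions per day


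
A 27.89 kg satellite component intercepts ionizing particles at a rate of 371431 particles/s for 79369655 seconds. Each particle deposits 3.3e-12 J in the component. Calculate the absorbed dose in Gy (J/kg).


Total energy deposited = rate * time * E_per
  = 371431 * 79369655 * 3.3e-12 = 97.2852 J
Dose = E_total / mass = 97.2852 / 27.89
Dose = 3.4882 Gy

3.4882 Gy


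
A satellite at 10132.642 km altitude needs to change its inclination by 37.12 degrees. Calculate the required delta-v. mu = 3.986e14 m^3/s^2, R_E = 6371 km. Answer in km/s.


r = 16503.6420 km = 1.6503642e+07 m
V = sqrt(mu/r) = 4914.4933 m/s
di = 37.12 deg = 0.6478662 rad
dV = 2*V*sin(di/2) = 2*4914.4933*sin(0.3239331)
dV = 3128.5425 m/s = 3.1285 km/s

3.1285 km/s


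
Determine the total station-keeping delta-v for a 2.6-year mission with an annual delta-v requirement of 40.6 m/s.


dV = rate * years = 40.6 * 2.6
dV = 105.5600 m/s

105.5600 m/s


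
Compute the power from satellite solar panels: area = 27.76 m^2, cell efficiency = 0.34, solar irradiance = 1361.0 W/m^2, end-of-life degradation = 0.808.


P = area * eta * S * degradation
P = 27.76 * 0.34 * 1361.0 * 0.808
P = 10379.2952 W

10379.2952 W


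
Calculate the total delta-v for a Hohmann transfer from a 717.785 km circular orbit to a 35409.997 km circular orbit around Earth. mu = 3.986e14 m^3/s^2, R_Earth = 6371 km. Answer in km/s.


r1 = 7088.7850 km = 7.088785e+06 m
r2 = 41780.9970 km = 4.1780997e+07 m
dv1 = sqrt(mu/r1)*(sqrt(2*r2/(r1+r2)) - 1) = 2306.7926 m/s
dv2 = sqrt(mu/r2)*(1 - sqrt(2*r1/(r1+r2))) = 1425.0828 m/s
total dv = |dv1| + |dv2| = 2306.7926 + 1425.0828 = 3731.8753 m/s = 3.7319 km/s

3.7319 km/s


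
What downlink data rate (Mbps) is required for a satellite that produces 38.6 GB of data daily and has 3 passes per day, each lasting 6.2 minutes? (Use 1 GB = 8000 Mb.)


total contact time = 3 * 6.2 * 60 = 1116.0000 s
data = 38.6 GB = 308800.0000 Mb
rate = 308800.0000 / 1116.0000 = 276.7025 Mbps

276.7025 Mbps


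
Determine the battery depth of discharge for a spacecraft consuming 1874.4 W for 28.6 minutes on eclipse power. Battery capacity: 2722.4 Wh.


E_used = P * t / 60 = 1874.4 * 28.6 / 60 = 893.4640 Wh
DOD = E_used / E_total * 100 = 893.4640 / 2722.4 * 100
DOD = 32.8190 %

32.8190 %


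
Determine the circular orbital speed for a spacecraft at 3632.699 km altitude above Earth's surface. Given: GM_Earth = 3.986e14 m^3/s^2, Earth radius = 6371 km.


r = R_E + alt = 6371.0 + 3632.699 = 10003.6990 km = 1.0003699e+07 m
v = sqrt(mu/r) = sqrt(3.986e14 / 1.0003699e+07) = 6312.3103 m/s = 6.3123 km/s

6.3123 km/s


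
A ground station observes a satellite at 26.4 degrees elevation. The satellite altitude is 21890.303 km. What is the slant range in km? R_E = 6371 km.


h = 21890.303 km, el = 26.4 deg
d = -R_E*sin(el) + sqrt((R_E*sin(el))^2 + 2*R_E*h + h^2)
d = -6371.0000*sin(0.4607669) + sqrt((6371.0000*0.4446352)^2 + 2*6371.0000*21890.303 + 21890.303^2)
d = 24846.3947 km

24846.3947 km


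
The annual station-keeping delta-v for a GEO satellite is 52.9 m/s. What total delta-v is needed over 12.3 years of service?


dV = rate * years = 52.9 * 12.3
dV = 650.6700 m/s

650.6700 m/s


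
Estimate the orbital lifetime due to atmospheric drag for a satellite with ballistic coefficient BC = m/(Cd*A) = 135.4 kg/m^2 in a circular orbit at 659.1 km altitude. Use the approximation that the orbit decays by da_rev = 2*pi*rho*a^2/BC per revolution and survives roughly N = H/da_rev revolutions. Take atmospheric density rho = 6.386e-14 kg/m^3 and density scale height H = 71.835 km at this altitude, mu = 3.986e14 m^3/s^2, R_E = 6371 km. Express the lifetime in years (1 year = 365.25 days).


a = R_E + alt = 7030.1000 km = 7.0301e+06 m
da_rev = 2*pi*rho*a^2/BC = 2*pi*6.386e-14*(7.0301e+06)^2/135.4 = 0.146458008 m per revolution
N = H/da_rev = 71835.0000 m / 0.146458008 m = 490481.8853 revolutions
P = 2*pi*sqrt(a^3/mu) = 5866.1542 s
lifetime = N*P = 490481.8853 * 5866.1542 = 2.8772424e+09 s = 33301.4164 days
years = 33301.4164 / 365.25 = 91.1743 years

91.1743 years


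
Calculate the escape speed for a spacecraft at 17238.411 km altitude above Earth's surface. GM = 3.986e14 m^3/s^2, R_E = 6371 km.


r = 6371.0 + 17238.411 = 23609.4110 km = 2.3609411e+07 m
v_esc = sqrt(2*mu/r) = sqrt(2*3.986e14 / 2.3609411e+07)
v_esc = 5810.8688 m/s = 5.8109 km/s

5.8109 km/s


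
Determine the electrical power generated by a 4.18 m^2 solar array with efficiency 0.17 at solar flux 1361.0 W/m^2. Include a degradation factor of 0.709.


P = area * eta * S * degradation
P = 4.18 * 0.17 * 1361.0 * 0.709
P = 685.6928 W

685.6928 W


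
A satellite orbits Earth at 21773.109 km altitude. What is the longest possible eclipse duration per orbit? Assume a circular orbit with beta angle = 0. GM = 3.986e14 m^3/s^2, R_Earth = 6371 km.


r = 28144.1090 km
T = 783.1433 min
Eclipse fraction = arcsin(R_E/r)/pi = arcsin(6371.0000/28144.1090)/pi
= arcsin(0.2263706)/pi = 0.07268605
Eclipse duration = 0.07268605 * 783.1433 = 56.9236 min

56.9236 minutes


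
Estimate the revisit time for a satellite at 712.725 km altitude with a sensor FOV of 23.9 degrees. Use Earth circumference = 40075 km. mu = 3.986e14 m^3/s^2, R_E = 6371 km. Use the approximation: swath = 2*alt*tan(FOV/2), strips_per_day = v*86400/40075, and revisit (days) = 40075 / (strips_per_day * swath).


swath = 2*712.725*tan(0.2085668) = 301.6889 km
v = sqrt(mu/r) = 7501.3219 m/s = 7.5013 km/s
strips/day = v*86400/40075 = 7.5013*86400/40075 = 16.1725
coverage/day = strips * swath = 16.1725 * 301.6889 = 4879.0725 km
revisit = 40075 / 4879.0725 = 8.2137 days

8.2137 days


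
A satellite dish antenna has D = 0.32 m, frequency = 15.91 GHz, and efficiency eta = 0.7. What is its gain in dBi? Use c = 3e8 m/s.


lambda = c/f = 3e8 / 1.591e+10 = 0.01885607 m
G = eta*(pi*D/lambda)^2 = 0.7*(pi*0.32/0.01885607)^2
G = 1989.7366 (linear)
G = 10*log10(1989.7366) = 32.9880 dBi

32.9880 dBi


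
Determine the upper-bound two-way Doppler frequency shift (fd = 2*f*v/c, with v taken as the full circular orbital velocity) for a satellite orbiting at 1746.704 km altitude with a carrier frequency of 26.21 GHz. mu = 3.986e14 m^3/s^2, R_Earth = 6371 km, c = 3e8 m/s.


r = 8.117704e+06 m
v = sqrt(mu/r) = 7007.3215 m/s (worst-case radial velocity)
f = 26.21 GHz = 2.621e+10 Hz
fd = 2*f*v/c = 2*2.621e+10*7007.3215/3.0e+08
fd = 1.2244126e+06 Hz

1.2244e+06 Hz


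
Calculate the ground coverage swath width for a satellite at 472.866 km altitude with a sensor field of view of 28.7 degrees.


FOV = 28.7 deg = 0.5009095 rad
swath = 2 * alt * tan(FOV/2) = 2 * 472.866 * tan(0.2504547)
swath = 2 * 472.866 * 0.2558264
swath = 241.9432 km

241.9432 km


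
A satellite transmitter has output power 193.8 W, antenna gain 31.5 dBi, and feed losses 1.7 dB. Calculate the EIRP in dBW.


Pt = 193.8 W = 22.8735 dBW
EIRP = Pt_dBW + Gt - losses = 22.8735 + 31.5 - 1.7 = 52.6735 dBW

52.6735 dBW


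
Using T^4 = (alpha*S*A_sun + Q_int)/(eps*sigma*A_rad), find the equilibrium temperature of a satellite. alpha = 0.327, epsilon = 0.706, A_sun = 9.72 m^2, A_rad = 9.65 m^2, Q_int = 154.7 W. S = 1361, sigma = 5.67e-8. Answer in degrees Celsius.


Numerator = alpha*S*A_sun + Q_int = 0.327*1361*9.72 + 154.7 = 4480.5568 W
Denominator = eps*sigma*A_rad = 0.706*5.67e-8*9.65 = 3.8629143e-07 W/K^4
T^4 = 1.1598903e+10 K^4
T = 328.1740 K = 55.0240 C

55.0240 degrees Celsius


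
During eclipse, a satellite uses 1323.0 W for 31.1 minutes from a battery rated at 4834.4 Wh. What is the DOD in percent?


E_used = P * t / 60 = 1323.0 * 31.1 / 60 = 685.7550 Wh
DOD = E_used / E_total * 100 = 685.7550 / 4834.4 * 100
DOD = 14.1849 %

14.1849 %


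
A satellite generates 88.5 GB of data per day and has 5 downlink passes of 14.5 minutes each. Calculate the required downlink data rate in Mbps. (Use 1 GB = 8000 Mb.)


total contact time = 5 * 14.5 * 60 = 4350.0000 s
data = 88.5 GB = 708000.0000 Mb
rate = 708000.0000 / 4350.0000 = 162.7586 Mbps

162.7586 Mbps


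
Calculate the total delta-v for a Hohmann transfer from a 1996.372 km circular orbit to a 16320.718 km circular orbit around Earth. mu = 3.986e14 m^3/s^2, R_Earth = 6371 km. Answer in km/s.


r1 = 8367.3720 km = 8.367372e+06 m
r2 = 22691.7180 km = 2.2691718e+07 m
dv1 = sqrt(mu/r1)*(sqrt(2*r2/(r1+r2)) - 1) = 1441.1323 m/s
dv2 = sqrt(mu/r2)*(1 - sqrt(2*r1/(r1+r2))) = 1114.7150 m/s
total dv = |dv1| + |dv2| = 1441.1323 + 1114.7150 = 2555.8473 m/s = 2.5558 km/s

2.5558 km/s


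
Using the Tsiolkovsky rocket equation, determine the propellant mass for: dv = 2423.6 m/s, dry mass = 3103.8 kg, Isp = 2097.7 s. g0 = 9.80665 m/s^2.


ve = Isp * g0 = 2097.7 * 9.80665 = 20571.409705 m/s
mass ratio = exp(dv/ve) = exp(2423.6/20571.409705) = 1.12503483
m_prop = m_dry * (mr - 1) = 3103.8 * (1.12503483 - 1)
m_prop = 388.0831 kg

388.0831 kg


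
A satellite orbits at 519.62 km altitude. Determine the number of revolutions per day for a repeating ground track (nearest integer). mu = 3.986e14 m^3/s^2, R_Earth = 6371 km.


r = 6.89062e+06 m
T = 2*pi*sqrt(r^3/mu) = 5692.4428 s = 94.8740 min
revs/day = 1440 / 94.8740 = 15.1780
Rounded: 15 revolutions per day

15 revolutions per day


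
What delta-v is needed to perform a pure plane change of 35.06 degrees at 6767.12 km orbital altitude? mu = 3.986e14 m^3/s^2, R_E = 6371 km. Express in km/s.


r = 13138.1200 km = 1.313812e+07 m
V = sqrt(mu/r) = 5508.1028 m/s
di = 35.06 deg = 0.6119124 rad
dV = 2*V*sin(di/2) = 2*5508.1028*sin(0.3059562)
dV = 3318.1376 m/s = 3.3181 km/s

3.3181 km/s


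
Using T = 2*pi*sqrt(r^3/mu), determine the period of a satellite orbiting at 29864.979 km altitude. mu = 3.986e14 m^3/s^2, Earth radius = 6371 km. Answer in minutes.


r = 36235.9790 km = 3.6235979e+07 m
T = 2*pi*sqrt(r^3/mu) = 2*pi*sqrt(4.7579514e+22 / 3.986e14)
T = 68646.9459 s = 1144.1158 min

1144.1158 minutes


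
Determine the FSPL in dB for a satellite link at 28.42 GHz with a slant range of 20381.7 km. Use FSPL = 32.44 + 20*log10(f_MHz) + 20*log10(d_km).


f = 28.42 GHz = 28420.0000 MHz
d = 20381.7 km
FSPL = 32.44 + 20*log10(28420.0000) + 20*log10(20381.7)
FSPL = 32.44 + 89.0725 + 86.1848
FSPL = 207.6973 dB

207.6973 dB


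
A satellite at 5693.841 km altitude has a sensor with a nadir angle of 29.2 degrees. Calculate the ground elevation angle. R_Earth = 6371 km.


r = R_E + alt = 12064.8410 km
Law of sines in the satellite / Earth-center / ground-point triangle:
  sin(nadir)/R_E = sin(90 + el)/r  =>  cos(el) = (r/R_E)*sin(nadir)
cos(el) = (12064.8410 / 6371.0000) * sin(29.2 deg) = 0.9238658
el = arccos(0.9238658) = 22.5021 deg
(Earth-central angle = 90 - nadir - el = 38.2979 deg)

22.5021 degrees


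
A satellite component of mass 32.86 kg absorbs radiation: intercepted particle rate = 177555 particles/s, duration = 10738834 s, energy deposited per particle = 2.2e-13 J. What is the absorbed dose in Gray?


Total energy deposited = rate * time * E_per
  = 177555 * 10738834 * 2.2e-13 = 0.4194814 J
Dose = E_total / mass = 0.4194814 / 32.86
Dose = 0.01276572 Gy

0.0128 Gy


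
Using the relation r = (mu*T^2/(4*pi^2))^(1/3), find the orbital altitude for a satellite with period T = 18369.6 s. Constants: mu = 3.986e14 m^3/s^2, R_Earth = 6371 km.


T = 18369.6 s
r = (mu*T^2/(4*pi^2))^(1/3) = (3.986e14 * 18369.6^2 / (4*pi^2))^(1/3)
r = 1.5047314e+07 m = 15047.3141 km
alt = r - R_E = 15047.3141 - 6371 = 8676.3141 km

8676.3141 km


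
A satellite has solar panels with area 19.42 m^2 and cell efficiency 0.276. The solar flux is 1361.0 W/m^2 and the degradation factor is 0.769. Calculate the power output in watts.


P = area * eta * S * degradation
P = 19.42 * 0.276 * 1361.0 * 0.769
P = 5609.7405 W

5609.7405 W


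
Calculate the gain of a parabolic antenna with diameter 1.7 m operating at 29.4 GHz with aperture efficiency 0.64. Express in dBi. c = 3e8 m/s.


lambda = c/f = 3e8 / 2.94e+10 = 0.01020408 m
G = eta*(pi*D/lambda)^2 = 0.64*(pi*1.7/0.01020408)^2
G = 175319.2942 (linear)
G = 10*log10(175319.2942) = 52.4383 dBi

52.4383 dBi


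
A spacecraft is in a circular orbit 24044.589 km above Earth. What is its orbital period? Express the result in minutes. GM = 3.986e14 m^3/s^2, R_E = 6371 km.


r = 30415.5890 km = 3.0415589e+07 m
T = 2*pi*sqrt(r^3/mu) = 2*pi*sqrt(2.8137706e+22 / 3.986e14)
T = 52790.4748 s = 879.8412 min

879.8412 minutes


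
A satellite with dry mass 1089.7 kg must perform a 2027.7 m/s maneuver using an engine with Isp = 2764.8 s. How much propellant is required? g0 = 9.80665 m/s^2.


ve = Isp * g0 = 2764.8 * 9.80665 = 27113.425920 m/s
mass ratio = exp(dv/ve) = exp(2027.7/27113.425920) = 1.07765332
m_prop = m_dry * (mr - 1) = 1089.7 * (1.07765332 - 1)
m_prop = 84.6188 kg

84.6188 kg


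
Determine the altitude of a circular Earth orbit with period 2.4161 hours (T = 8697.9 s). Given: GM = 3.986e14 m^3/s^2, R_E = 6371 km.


T = 8697.9 s
r = (mu*T^2/(4*pi^2))^(1/3) = (3.986e14 * 8697.9^2 / (4*pi^2))^(1/3)
r = 9.1411772e+06 m = 9141.1772 km
alt = r - R_E = 9141.1772 - 6371 = 2770.1772 km

2770.1772 km


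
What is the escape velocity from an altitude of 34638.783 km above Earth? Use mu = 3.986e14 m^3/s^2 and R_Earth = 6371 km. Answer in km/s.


r = 6371.0 + 34638.783 = 41009.7830 km = 4.1009783e+07 m
v_esc = sqrt(2*mu/r) = sqrt(2*3.986e14 / 4.1009783e+07)
v_esc = 4408.9981 m/s = 4.4090 km/s

4.4090 km/s


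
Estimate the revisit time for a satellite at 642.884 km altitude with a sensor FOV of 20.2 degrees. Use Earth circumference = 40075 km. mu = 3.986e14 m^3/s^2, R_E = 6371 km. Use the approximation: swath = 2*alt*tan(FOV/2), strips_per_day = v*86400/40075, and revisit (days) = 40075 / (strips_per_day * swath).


swath = 2*642.884*tan(0.1762783) = 229.0302 km
v = sqrt(mu/r) = 7538.5767 m/s = 7.5386 km/s
strips/day = v*86400/40075 = 7.5386*86400/40075 = 16.2529
coverage/day = strips * swath = 16.2529 * 229.0302 = 3722.3933 km
revisit = 40075 / 3722.3933 = 10.7659 days

10.7659 days


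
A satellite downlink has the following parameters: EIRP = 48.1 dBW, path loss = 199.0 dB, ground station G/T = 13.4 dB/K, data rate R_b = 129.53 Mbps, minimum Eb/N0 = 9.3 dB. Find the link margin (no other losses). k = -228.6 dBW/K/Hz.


C/N0 = EIRP - FSPL + G/T - k = 48.1 - 199.0 + 13.4 - (-228.6)
C/N0 = 91.1000 dB-Hz
R_b = 129.53 Mbps = 1.2953e+08 bps -> 10*log10(R_b) = 81.1237 dB-Hz
Eb/N0 = C/N0 - 10*log10(R_b) = 91.1000 - 81.1237 = 9.9763 dB
Margin = Eb/N0 - Eb/N0_req = 9.9763 - 9.3 = 0.6762963 dB (link closes)

0.6763 dB


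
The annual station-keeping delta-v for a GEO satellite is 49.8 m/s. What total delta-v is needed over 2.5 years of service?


dV = rate * years = 49.8 * 2.5
dV = 124.5000 m/s

124.5000 m/s


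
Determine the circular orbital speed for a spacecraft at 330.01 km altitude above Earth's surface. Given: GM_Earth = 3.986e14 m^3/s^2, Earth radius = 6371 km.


r = R_E + alt = 6371.0 + 330.01 = 6701.0100 km = 6.70101e+06 m
v = sqrt(mu/r) = sqrt(3.986e14 / 6.70101e+06) = 7712.5593 m/s = 7.7126 km/s

7.7126 km/s
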